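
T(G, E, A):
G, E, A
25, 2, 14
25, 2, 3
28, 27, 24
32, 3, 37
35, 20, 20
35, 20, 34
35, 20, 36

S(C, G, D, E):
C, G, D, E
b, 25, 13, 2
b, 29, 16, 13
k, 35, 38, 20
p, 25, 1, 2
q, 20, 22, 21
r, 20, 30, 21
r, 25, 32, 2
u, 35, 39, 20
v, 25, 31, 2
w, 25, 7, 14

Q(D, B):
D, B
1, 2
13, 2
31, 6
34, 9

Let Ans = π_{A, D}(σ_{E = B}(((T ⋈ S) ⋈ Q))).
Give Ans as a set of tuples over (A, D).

Joining T and S on G, E yields {(25, 2, 14, b, 13), (25, 2, 14, p, 1), (25, 2, 14, r, 32), (25, 2, 14, v, 31), (25, 2, 3, b, 13), (25, 2, 3, p, 1), (25, 2, 3, r, 32), (25, 2, 3, v, 31), (35, 20, 20, k, 38), (35, 20, 20, u, 39), (35, 20, 34, k, 38), (35, 20, 34, u, 39), (35, 20, 36, k, 38), (35, 20, 36, u, 39)}.
Joining (T ⋈ S) and Q on D yields {(25, 2, 14, b, 13, 2), (25, 2, 14, p, 1, 2), (25, 2, 14, v, 31, 6), (25, 2, 3, b, 13, 2), (25, 2, 3, p, 1, 2), (25, 2, 3, v, 31, 6)}.
σ[E = B]: keep tuples satisfying E = B → {(25, 2, 14, b, 13, 2), (25, 2, 14, p, 1, 2), (25, 2, 3, b, 13, 2), (25, 2, 3, p, 1, 2)}
Keep only column(s) A, D: {(14, 1), (14, 13), (3, 1), (3, 13)}

{(14, 1), (14, 13), (3, 1), (3, 13)}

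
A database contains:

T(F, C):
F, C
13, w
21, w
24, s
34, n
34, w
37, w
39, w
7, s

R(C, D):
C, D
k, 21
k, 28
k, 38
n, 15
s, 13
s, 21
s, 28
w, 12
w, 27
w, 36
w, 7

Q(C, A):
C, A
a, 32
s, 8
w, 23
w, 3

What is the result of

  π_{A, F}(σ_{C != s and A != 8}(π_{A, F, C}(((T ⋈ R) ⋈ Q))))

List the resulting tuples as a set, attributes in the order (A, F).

T ⋈ R (natural join on C): {(13, w, 12), (13, w, 27), (13, w, 36), (13, w, 7), (21, w, 12), (21, w, 27), (21, w, 36), (21, w, 7), (24, s, 13), (24, s, 21), (24, s, 28), (34, n, 15), (34, w, 12), (34, w, 27), (34, w, 36), (34, w, 7), (37, w, 12), (37, w, 27), (37, w, 36), (37, w, 7), (39, w, 12), (39, w, 27), (39, w, 36), (39, w, 7), (7, s, 13), (7, s, 21), (7, s, 28)}
(T ⋈ R) ⋈ Q (natural join on C): {(13, w, 12, 23), (13, w, 12, 3), (13, w, 27, 23), (13, w, 27, 3), (13, w, 36, 23), (13, w, 36, 3), (13, w, 7, 23), (13, w, 7, 3), (21, w, 12, 23), (21, w, 12, 3), (21, w, 27, 23), (21, w, 27, 3), (21, w, 36, 23), (21, w, 36, 3), (21, w, 7, 23), (21, w, 7, 3), (24, s, 13, 8), (24, s, 21, 8), (24, s, 28, 8), (34, w, 12, 23), (34, w, 12, 3), (34, w, 27, 23), (34, w, 27, 3), (34, w, 36, 23), (34, w, 36, 3), (34, w, 7, 23), (34, w, 7, 3), (37, w, 12, 23), (37, w, 12, 3), (37, w, 27, 23), (37, w, 27, 3), (37, w, 36, 23), (37, w, 36, 3), (37, w, 7, 23), (37, w, 7, 3), (39, w, 12, 23), (39, w, 12, 3), (39, w, 27, 23), (39, w, 27, 3), (39, w, 36, 23), (39, w, 36, 3), (39, w, 7, 23), (39, w, 7, 3), (7, s, 13, 8), (7, s, 21, 8), (7, s, 28, 8)}
Projecting to A, F, C (34 duplicate(s) eliminated): {(23, 13, w), (23, 21, w), (23, 34, w), (23, 37, w), (23, 39, w), (3, 13, w), (3, 21, w), (3, 34, w), (3, 37, w), (3, 39, w), (8, 24, s), (8, 7, s)}
Filtering on C != s and A != 8 leaves {(23, 13, w), (23, 21, w), (23, 34, w), (23, 37, w), (23, 39, w), (3, 13, w), (3, 21, w), (3, 34, w), (3, 37, w), (3, 39, w)}.
Projecting to A, F: {(23, 13), (23, 21), (23, 34), (23, 37), (23, 39), (3, 13), (3, 21), (3, 34), (3, 37), (3, 39)}

{(23, 13), (23, 21), (23, 34), (23, 37), (23, 39), (3, 13), (3, 21), (3, 34), (3, 37), (3, 39)}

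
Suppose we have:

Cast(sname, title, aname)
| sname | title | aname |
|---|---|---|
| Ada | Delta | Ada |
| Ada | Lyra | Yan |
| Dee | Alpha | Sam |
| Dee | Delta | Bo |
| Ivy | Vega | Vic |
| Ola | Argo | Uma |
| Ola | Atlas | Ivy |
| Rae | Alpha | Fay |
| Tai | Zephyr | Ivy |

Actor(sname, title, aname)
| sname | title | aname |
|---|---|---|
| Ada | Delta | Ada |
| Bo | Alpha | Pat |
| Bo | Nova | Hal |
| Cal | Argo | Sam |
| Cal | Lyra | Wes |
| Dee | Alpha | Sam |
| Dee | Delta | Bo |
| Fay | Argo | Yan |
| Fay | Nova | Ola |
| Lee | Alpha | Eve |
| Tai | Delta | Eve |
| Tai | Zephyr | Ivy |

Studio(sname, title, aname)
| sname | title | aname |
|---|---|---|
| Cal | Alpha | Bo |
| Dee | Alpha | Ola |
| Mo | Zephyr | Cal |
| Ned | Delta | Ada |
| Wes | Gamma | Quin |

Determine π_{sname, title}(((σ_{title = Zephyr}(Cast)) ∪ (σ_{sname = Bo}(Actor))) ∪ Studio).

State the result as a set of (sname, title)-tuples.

{(Bo, Alpha), (Bo, Nova), (Cal, Alpha), (Dee, Alpha), (Mo, Zephyr), (Ned, Delta), (Tai, Zephyr), (Wes, Gamma)}

Apply σ_{title = Zephyr}; surviving tuples: {(Tai, Zephyr, Ivy)}
Apply σ_{sname = Bo}; surviving tuples: {(Bo, Alpha, Pat), (Bo, Nova, Hal)}
Union: {(Tai, Zephyr, Ivy)} with {(Bo, Alpha, Pat), (Bo, Nova, Hal)} → {(Bo, Alpha, Pat), (Bo, Nova, Hal), (Tai, Zephyr, Ivy)}
Union: {(Bo, Alpha, Pat), (Bo, Nova, Hal), (Tai, Zephyr, Ivy)} with {(Cal, Alpha, Bo), (Dee, Alpha, Ola), (Mo, Zephyr, Cal), (Ned, Delta, Ada), (Wes, Gamma, Quin)} → {(Bo, Alpha, Pat), (Bo, Nova, Hal), (Cal, Alpha, Bo), (Dee, Alpha, Ola), (Mo, Zephyr, Cal), (Ned, Delta, Ada), (Tai, Zephyr, Ivy), (Wes, Gamma, Quin)}
π[sname, title]: project onto (sname, title) → {(Bo, Alpha), (Bo, Nova), (Cal, Alpha), (Dee, Alpha), (Mo, Zephyr), (Ned, Delta), (Tai, Zephyr), (Wes, Gamma)}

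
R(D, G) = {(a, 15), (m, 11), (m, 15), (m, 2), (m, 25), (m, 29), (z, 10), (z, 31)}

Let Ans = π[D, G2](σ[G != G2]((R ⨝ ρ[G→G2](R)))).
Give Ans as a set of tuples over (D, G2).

ρ[G→G2]: schema becomes (D, G2); tuples unchanged.
Natural join on D: {(a, 15, 15), (m, 11, 11), (m, 11, 15), (m, 11, 2), (m, 11, 25), (m, 11, 29), (m, 15, 11), (m, 15, 15), (m, 15, 2), (m, 15, 25), (m, 15, 29), (m, 2, 11), (m, 2, 15), (m, 2, 2), (m, 2, 25), (m, 2, 29), (m, 25, 11), (m, 25, 15), (m, 25, 2), (m, 25, 25), (m, 25, 29), (m, 29, 11), (m, 29, 15), (m, 29, 2), (m, 29, 25), (m, 29, 29), (z, 10, 10), (z, 10, 31), (z, 31, 10), (z, 31, 31)}
Selection G != G2: {(m, 11, 15), (m, 11, 2), (m, 11, 25), (m, 11, 29), (m, 15, 11), (m, 15, 2), (m, 15, 25), (m, 15, 29), (m, 2, 11), (m, 2, 15), (m, 2, 25), (m, 2, 29), (m, 25, 11), (m, 25, 15), (m, 25, 2), (m, 25, 29), (m, 29, 11), (m, 29, 15), (m, 29, 2), (m, 29, 25), (z, 10, 31), (z, 31, 10)}
π_{D, G2} gives {(m, 11), (m, 15), (m, 2), (m, 25), (m, 29), (z, 10), (z, 31)} (15 duplicate(s) eliminated).

{(m, 11), (m, 15), (m, 2), (m, 25), (m, 29), (z, 10), (z, 31)}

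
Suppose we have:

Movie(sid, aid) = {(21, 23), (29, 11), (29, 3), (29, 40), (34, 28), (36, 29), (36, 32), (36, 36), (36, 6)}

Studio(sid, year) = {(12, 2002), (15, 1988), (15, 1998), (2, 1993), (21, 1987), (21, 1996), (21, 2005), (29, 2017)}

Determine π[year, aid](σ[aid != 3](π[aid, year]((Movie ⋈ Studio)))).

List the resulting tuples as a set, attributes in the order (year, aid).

{(1987, 23), (1996, 23), (2005, 23), (2017, 11), (2017, 40)}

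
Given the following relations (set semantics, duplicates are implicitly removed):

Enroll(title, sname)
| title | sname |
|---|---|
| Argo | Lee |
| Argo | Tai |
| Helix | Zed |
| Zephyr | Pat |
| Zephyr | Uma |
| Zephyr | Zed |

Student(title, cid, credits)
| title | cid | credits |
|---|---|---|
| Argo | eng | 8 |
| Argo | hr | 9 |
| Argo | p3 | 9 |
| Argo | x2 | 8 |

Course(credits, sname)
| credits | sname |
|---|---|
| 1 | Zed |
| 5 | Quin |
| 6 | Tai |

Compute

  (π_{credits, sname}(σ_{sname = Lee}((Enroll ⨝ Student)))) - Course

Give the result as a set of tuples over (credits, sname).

{(8, Lee), (9, Lee)}

Enroll ⋈ Student (natural join on title): {(Argo, Lee, eng, 8), (Argo, Lee, hr, 9), (Argo, Lee, p3, 9), (Argo, Lee, x2, 8), (Argo, Tai, eng, 8), (Argo, Tai, hr, 9), (Argo, Tai, p3, 9), (Argo, Tai, x2, 8)}
Selection sname = Lee: {(Argo, Lee, eng, 8), (Argo, Lee, hr, 9), (Argo, Lee, p3, 9), (Argo, Lee, x2, 8)}
Projecting to credits, sname (2 duplicate(s) eliminated): {(8, Lee), (9, Lee)}
Taking the difference: {(8, Lee), (9, Lee)}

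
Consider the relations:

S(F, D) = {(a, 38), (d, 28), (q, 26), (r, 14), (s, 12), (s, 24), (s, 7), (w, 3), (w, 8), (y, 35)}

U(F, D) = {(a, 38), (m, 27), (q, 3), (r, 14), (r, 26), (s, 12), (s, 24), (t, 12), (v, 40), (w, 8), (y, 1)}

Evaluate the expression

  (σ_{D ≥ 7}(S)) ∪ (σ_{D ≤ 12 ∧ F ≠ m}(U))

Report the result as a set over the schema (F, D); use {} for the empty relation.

Filtering on D ≥ 7 leaves {(a, 38), (d, 28), (q, 26), (r, 14), (s, 12), (s, 24), (s, 7), (w, 8), (y, 35)}.
Filtering on D ≤ 12 ∧ F ≠ m leaves {(q, 3), (s, 12), (t, 12), (w, 8), (y, 1)}.
Union: {(a, 38), (d, 28), (q, 26), (r, 14), (s, 12), (s, 24), (s, 7), (w, 8), (y, 35)} with {(q, 3), (s, 12), (t, 12), (w, 8), (y, 1)} → {(a, 38), (d, 28), (q, 26), (q, 3), (r, 14), (s, 12), (s, 24), (s, 7), (t, 12), (w, 8), (y, 1), (y, 35)}

{(a, 38), (d, 28), (q, 26), (q, 3), (r, 14), (s, 12), (s, 24), (s, 7), (t, 12), (w, 8), (y, 1), (y, 35)}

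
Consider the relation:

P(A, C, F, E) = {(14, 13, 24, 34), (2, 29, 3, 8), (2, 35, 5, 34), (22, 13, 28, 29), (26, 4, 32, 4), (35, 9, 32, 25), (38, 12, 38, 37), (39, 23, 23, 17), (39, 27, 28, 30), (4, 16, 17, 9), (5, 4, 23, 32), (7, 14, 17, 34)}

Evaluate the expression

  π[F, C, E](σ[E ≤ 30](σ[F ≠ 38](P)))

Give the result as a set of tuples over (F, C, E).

{(17, 16, 9), (23, 23, 17), (28, 13, 29), (28, 27, 30), (3, 29, 8), (32, 4, 4), (32, 9, 25)}

Filtering on F ≠ 38 leaves {(14, 13, 24, 34), (2, 29, 3, 8), (2, 35, 5, 34), (22, 13, 28, 29), (26, 4, 32, 4), (35, 9, 32, 25), (39, 23, 23, 17), (39, 27, 28, 30), (4, 16, 17, 9), (5, 4, 23, 32), (7, 14, 17, 34)}.
Filtering on E ≤ 30 leaves {(2, 29, 3, 8), (22, 13, 28, 29), (26, 4, 32, 4), (35, 9, 32, 25), (39, 23, 23, 17), (39, 27, 28, 30), (4, 16, 17, 9)}.
π[F, C, E]: project onto (F, C, E) → {(17, 16, 9), (23, 23, 17), (28, 13, 29), (28, 27, 30), (3, 29, 8), (32, 4, 4), (32, 9, 25)}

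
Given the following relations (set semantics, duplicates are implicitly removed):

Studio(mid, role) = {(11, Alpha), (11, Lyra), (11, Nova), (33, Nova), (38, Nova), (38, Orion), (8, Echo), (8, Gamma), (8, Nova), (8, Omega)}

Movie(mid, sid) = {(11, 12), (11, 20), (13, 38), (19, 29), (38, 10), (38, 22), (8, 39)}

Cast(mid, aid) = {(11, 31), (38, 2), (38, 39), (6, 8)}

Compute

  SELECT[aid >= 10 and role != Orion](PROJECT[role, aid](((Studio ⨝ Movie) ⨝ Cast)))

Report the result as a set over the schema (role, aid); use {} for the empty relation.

Studio ⋈ Movie (natural join on mid): {(11, Alpha, 12), (11, Alpha, 20), (11, Lyra, 12), (11, Lyra, 20), (11, Nova, 12), (11, Nova, 20), (38, Nova, 10), (38, Nova, 22), (38, Orion, 10), (38, Orion, 22), (8, Echo, 39), (8, Gamma, 39), (8, Nova, 39), (8, Omega, 39)}
(Studio ⨝ Movie) ⋈ Cast (natural join on mid): {(11, Alpha, 12, 31), (11, Alpha, 20, 31), (11, Lyra, 12, 31), (11, Lyra, 20, 31), (11, Nova, 12, 31), (11, Nova, 20, 31), (38, Nova, 10, 2), (38, Nova, 10, 39), (38, Nova, 22, 2), (38, Nova, 22, 39), (38, Orion, 10, 2), (38, Orion, 10, 39), (38, Orion, 22, 2), (38, Orion, 22, 39)}
π[role, aid]: project onto (role, aid) (7 duplicate(s) eliminated) → {(Alpha, 31), (Lyra, 31), (Nova, 2), (Nova, 31), (Nova, 39), (Orion, 2), (Orion, 39)}
Filtering on aid >= 10 and role != Orion leaves {(Alpha, 31), (Lyra, 31), (Nova, 31), (Nova, 39)}.

{(Alpha, 31), (Lyra, 31), (Nova, 31), (Nova, 39)}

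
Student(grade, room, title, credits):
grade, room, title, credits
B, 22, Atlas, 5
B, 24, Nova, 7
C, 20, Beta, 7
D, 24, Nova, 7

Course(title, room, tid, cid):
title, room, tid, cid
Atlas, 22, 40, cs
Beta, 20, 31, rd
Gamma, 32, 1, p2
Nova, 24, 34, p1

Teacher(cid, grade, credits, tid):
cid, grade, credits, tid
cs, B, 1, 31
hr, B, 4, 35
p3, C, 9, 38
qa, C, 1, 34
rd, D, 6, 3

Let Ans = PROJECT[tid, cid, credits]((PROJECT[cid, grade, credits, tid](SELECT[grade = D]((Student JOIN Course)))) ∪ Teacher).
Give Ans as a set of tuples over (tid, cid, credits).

{(3, rd, 6), (31, cs, 1), (34, p1, 7), (34, qa, 1), (35, hr, 4), (38, p3, 9)}

Student ⋈ Course (natural join on room, title): {(B, 22, Atlas, 5, 40, cs), (B, 24, Nova, 7, 34, p1), (C, 20, Beta, 7, 31, rd), (D, 24, Nova, 7, 34, p1)}
Selection grade = D: {(D, 24, Nova, 7, 34, p1)}
Projecting to cid, grade, credits, tid: {(p1, D, 7, 34)}
Union: {(p1, D, 7, 34)} with {(cs, B, 1, 31), (hr, B, 4, 35), (p3, C, 9, 38), (qa, C, 1, 34), (rd, D, 6, 3)} → {(cs, B, 1, 31), (hr, B, 4, 35), (p1, D, 7, 34), (p3, C, 9, 38), (qa, C, 1, 34), (rd, D, 6, 3)}
Projecting to tid, cid, credits: {(3, rd, 6), (31, cs, 1), (34, p1, 7), (34, qa, 1), (35, hr, 4), (38, p3, 9)}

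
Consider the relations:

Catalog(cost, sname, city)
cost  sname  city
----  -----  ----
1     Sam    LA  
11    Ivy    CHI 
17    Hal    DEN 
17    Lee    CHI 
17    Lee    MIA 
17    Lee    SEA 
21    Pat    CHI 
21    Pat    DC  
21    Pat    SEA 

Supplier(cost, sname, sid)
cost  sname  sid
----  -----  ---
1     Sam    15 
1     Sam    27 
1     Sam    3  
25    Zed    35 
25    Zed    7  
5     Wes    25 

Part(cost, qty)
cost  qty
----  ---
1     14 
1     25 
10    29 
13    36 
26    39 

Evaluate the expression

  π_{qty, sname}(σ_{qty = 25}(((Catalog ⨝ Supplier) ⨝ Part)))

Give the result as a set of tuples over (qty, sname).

{(25, Sam)}

Catalog ⋈ Supplier (natural join on cost, sname): {(1, Sam, LA, 15), (1, Sam, LA, 27), (1, Sam, LA, 3)}
(Catalog ⨝ Supplier) ⋈ Part (natural join on cost): {(1, Sam, LA, 15, 14), (1, Sam, LA, 15, 25), (1, Sam, LA, 27, 14), (1, Sam, LA, 27, 25), (1, Sam, LA, 3, 14), (1, Sam, LA, 3, 25)}
Filtering on qty = 25 leaves {(1, Sam, LA, 15, 25), (1, Sam, LA, 27, 25), (1, Sam, LA, 3, 25)}.
π_{qty, sname} gives {(25, Sam)} (2 duplicate(s) eliminated).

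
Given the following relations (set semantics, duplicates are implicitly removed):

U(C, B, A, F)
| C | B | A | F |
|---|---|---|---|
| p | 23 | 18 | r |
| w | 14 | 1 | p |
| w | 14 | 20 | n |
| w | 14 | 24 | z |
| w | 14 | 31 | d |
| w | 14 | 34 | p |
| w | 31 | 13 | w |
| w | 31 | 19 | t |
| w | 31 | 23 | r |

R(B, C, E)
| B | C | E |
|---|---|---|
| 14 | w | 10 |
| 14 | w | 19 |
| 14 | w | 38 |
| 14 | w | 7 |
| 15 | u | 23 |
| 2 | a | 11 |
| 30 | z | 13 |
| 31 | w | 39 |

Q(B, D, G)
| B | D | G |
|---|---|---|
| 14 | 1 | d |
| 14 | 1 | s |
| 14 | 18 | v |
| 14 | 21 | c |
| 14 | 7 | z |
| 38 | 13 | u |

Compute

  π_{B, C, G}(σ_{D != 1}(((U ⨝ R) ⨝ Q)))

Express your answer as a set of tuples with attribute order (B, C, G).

{(14, w, c), (14, w, v), (14, w, z)}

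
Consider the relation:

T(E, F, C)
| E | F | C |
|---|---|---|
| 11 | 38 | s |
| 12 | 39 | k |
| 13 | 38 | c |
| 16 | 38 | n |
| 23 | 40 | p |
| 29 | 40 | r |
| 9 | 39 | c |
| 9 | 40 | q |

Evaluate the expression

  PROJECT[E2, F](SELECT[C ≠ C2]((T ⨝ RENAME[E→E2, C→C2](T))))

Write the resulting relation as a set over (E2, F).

{(11, 38), (12, 39), (13, 38), (16, 38), (23, 40), (29, 40), (9, 39), (9, 40)}

ρ[E→E2, C→C2]: schema becomes (E2, F, C2); tuples unchanged.
Joining T and RENAME[E→E2, C→C2](T) on F yields {(11, 38, s, 11, s), (11, 38, s, 13, c), (11, 38, s, 16, n), (12, 39, k, 12, k), (12, 39, k, 9, c), (13, 38, c, 11, s), (13, 38, c, 13, c), (13, 38, c, 16, n), (16, 38, n, 11, s), (16, 38, n, 13, c), (16, 38, n, 16, n), (23, 40, p, 23, p), (23, 40, p, 29, r), (23, 40, p, 9, q), (29, 40, r, 23, p), (29, 40, r, 29, r), (29, 40, r, 9, q), (9, 39, c, 12, k), (9, 39, c, 9, c), (9, 40, q, 23, p), (9, 40, q, 29, r), (9, 40, q, 9, q)}.
Filtering on C ≠ C2 leaves {(11, 38, s, 13, c), (11, 38, s, 16, n), (12, 39, k, 9, c), (13, 38, c, 11, s), (13, 38, c, 16, n), (16, 38, n, 11, s), (16, 38, n, 13, c), (23, 40, p, 29, r), (23, 40, p, 9, q), (29, 40, r, 23, p), (29, 40, r, 9, q), (9, 39, c, 12, k), (9, 40, q, 23, p), (9, 40, q, 29, r)}.
Keep only column(s) E2, F (6 duplicate(s) eliminated): {(11, 38), (12, 39), (13, 38), (16, 38), (23, 40), (29, 40), (9, 39), (9, 40)}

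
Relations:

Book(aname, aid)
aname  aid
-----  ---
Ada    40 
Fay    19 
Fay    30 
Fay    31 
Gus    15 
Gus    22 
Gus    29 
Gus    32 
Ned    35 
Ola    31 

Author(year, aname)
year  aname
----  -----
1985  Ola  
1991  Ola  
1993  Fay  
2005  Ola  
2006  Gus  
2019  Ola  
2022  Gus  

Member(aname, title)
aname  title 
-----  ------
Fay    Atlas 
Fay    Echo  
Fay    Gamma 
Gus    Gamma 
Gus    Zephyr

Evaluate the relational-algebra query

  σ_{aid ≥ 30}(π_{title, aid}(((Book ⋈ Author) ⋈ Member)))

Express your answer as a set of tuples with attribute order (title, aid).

Joining Book and Author on aname yields {(Fay, 19, 1993), (Fay, 30, 1993), (Fay, 31, 1993), (Gus, 15, 2006), (Gus, 15, 2022), (Gus, 22, 2006), (Gus, 22, 2022), (Gus, 29, 2006), (Gus, 29, 2022), (Gus, 32, 2006), (Gus, 32, 2022), (Ola, 31, 1985), (Ola, 31, 1991), (Ola, 31, 2005), (Ola, 31, 2019)}.
Joining (Book ⋈ Author) and Member on aname yields {(Fay, 19, 1993, Atlas), (Fay, 19, 1993, Echo), (Fay, 19, 1993, Gamma), (Fay, 30, 1993, Atlas), (Fay, 30, 1993, Echo), (Fay, 30, 1993, Gamma), (Fay, 31, 1993, Atlas), (Fay, 31, 1993, Echo), (Fay, 31, 1993, Gamma), (Gus, 15, 2006, Gamma), (Gus, 15, 2006, Zephyr), (Gus, 15, 2022, Gamma), (Gus, 15, 2022, Zephyr), (Gus, 22, 2006, Gamma), (Gus, 22, 2006, Zephyr), (Gus, 22, 2022, Gamma), (Gus, 22, 2022, Zephyr), (Gus, 29, 2006, Gamma), (Gus, 29, 2006, Zephyr), (Gus, 29, 2022, Gamma), (Gus, 29, 2022, Zephyr), (Gus, 32, 2006, Gamma), (Gus, 32, 2006, Zephyr), (Gus, 32, 2022, Gamma), (Gus, 32, 2022, Zephyr)}.
Projecting to title, aid (8 duplicate(s) eliminated): {(Atlas, 19), (Atlas, 30), (Atlas, 31), (Echo, 19), (Echo, 30), (Echo, 31), (Gamma, 15), (Gamma, 19), (Gamma, 22), (Gamma, 29), (Gamma, 30), (Gamma, 31), (Gamma, 32), (Zephyr, 15), (Zephyr, 22), (Zephyr, 29), (Zephyr, 32)}
Selection aid ≥ 30: {(Atlas, 30), (Atlas, 31), (Echo, 30), (Echo, 31), (Gamma, 30), (Gamma, 31), (Gamma, 32), (Zephyr, 32)}

{(Atlas, 30), (Atlas, 31), (Echo, 30), (Echo, 31), (Gamma, 30), (Gamma, 31), (Gamma, 32), (Zephyr, 32)}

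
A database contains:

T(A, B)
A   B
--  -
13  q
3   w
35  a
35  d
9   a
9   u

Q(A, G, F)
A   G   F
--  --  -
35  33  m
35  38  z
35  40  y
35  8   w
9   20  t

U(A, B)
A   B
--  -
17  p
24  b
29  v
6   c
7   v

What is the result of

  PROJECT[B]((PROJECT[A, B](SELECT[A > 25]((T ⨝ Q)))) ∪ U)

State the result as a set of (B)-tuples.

{a, b, c, d, p, v}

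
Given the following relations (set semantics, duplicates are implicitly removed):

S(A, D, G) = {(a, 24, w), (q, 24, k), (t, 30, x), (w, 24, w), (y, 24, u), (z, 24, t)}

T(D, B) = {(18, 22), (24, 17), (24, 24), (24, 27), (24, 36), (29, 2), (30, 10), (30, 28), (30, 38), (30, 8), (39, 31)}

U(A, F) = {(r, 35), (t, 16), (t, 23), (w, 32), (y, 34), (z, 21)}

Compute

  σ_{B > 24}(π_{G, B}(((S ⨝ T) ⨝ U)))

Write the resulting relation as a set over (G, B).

Natural join on D: {(a, 24, w, 17), (a, 24, w, 24), (a, 24, w, 27), (a, 24, w, 36), (q, 24, k, 17), (q, 24, k, 24), (q, 24, k, 27), (q, 24, k, 36), (t, 30, x, 10), (t, 30, x, 28), (t, 30, x, 38), (t, 30, x, 8), (w, 24, w, 17), (w, 24, w, 24), (w, 24, w, 27), (w, 24, w, 36), (y, 24, u, 17), (y, 24, u, 24), (y, 24, u, 27), (y, 24, u, 36), (z, 24, t, 17), (z, 24, t, 24), (z, 24, t, 27), (z, 24, t, 36)}
Natural join on A: {(t, 30, x, 10, 16), (t, 30, x, 10, 23), (t, 30, x, 28, 16), (t, 30, x, 28, 23), (t, 30, x, 38, 16), (t, 30, x, 38, 23), (t, 30, x, 8, 16), (t, 30, x, 8, 23), (w, 24, w, 17, 32), (w, 24, w, 24, 32), (w, 24, w, 27, 32), (w, 24, w, 36, 32), (y, 24, u, 17, 34), (y, 24, u, 24, 34), (y, 24, u, 27, 34), (y, 24, u, 36, 34), (z, 24, t, 17, 21), (z, 24, t, 24, 21), (z, 24, t, 27, 21), (z, 24, t, 36, 21)}
Projecting to G, B (4 duplicate(s) eliminated): {(t, 17), (t, 24), (t, 27), (t, 36), (u, 17), (u, 24), (u, 27), (u, 36), (w, 17), (w, 24), (w, 27), (w, 36), (x, 10), (x, 28), (x, 38), (x, 8)}
σ[B > 24]: keep tuples satisfying B > 24 → {(t, 27), (t, 36), (u, 27), (u, 36), (w, 27), (w, 36), (x, 28), (x, 38)}

{(t, 27), (t, 36), (u, 27), (u, 36), (w, 27), (w, 36), (x, 28), (x, 38)}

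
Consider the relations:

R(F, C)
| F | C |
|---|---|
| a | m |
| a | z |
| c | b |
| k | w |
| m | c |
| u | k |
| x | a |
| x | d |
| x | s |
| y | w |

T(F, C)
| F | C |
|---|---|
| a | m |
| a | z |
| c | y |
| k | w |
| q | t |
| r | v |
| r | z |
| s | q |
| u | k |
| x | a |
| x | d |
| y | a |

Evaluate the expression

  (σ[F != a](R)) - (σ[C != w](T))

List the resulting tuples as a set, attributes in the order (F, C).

σ[F != a]: keep tuples satisfying F != a → {(c, b), (k, w), (m, c), (u, k), (x, a), (x, d), (x, s), (y, w)}
σ[C != w]: keep tuples satisfying C != w → {(a, m), (a, z), (c, y), (q, t), (r, v), (r, z), (s, q), (u, k), (x, a), (x, d), (y, a)}
Difference: {(c, b), (k, w), (m, c), (u, k), (x, a), (x, d), (x, s), (y, w)} with {(a, m), (a, z), (c, y), (q, t), (r, v), (r, z), (s, q), (u, k), (x, a), (x, d), (y, a)} → {(c, b), (k, w), (m, c), (x, s), (y, w)}

{(c, b), (k, w), (m, c), (x, s), (y, w)}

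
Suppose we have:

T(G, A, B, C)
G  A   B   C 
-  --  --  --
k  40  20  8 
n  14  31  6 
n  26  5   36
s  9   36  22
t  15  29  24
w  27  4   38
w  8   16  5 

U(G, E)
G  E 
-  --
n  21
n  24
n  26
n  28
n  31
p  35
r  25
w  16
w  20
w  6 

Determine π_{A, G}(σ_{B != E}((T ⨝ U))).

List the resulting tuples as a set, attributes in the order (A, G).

T ⋈ U (natural join on G): {(n, 14, 31, 6, 21), (n, 14, 31, 6, 24), (n, 14, 31, 6, 26), (n, 14, 31, 6, 28), (n, 14, 31, 6, 31), (n, 26, 5, 36, 21), (n, 26, 5, 36, 24), (n, 26, 5, 36, 26), (n, 26, 5, 36, 28), (n, 26, 5, 36, 31), (w, 27, 4, 38, 16), (w, 27, 4, 38, 20), (w, 27, 4, 38, 6), (w, 8, 16, 5, 16), (w, 8, 16, 5, 20), (w, 8, 16, 5, 6)}
Apply σ_{B != E}; surviving tuples: {(n, 14, 31, 6, 21), (n, 14, 31, 6, 24), (n, 14, 31, 6, 26), (n, 14, 31, 6, 28), (n, 26, 5, 36, 21), (n, 26, 5, 36, 24), (n, 26, 5, 36, 26), (n, 26, 5, 36, 28), (n, 26, 5, 36, 31), (w, 27, 4, 38, 16), (w, 27, 4, 38, 20), (w, 27, 4, 38, 6), (w, 8, 16, 5, 20), (w, 8, 16, 5, 6)}
π[A, G]: project onto (A, G) (10 duplicate(s) eliminated) → {(14, n), (26, n), (27, w), (8, w)}

{(14, n), (26, n), (27, w), (8, w)}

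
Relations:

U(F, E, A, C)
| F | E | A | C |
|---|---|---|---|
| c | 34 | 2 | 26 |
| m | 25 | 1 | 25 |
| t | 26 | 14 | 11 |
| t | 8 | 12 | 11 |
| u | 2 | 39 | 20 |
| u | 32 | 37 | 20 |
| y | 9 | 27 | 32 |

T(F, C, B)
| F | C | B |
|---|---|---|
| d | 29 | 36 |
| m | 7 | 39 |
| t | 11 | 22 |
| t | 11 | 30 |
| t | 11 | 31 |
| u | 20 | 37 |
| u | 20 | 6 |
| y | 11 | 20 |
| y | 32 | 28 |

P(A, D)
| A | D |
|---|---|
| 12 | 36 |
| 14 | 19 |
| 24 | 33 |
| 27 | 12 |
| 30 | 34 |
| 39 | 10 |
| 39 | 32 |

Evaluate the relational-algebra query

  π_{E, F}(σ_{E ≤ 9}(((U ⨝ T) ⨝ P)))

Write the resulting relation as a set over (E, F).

Joining U and T on F, C yields {(t, 26, 14, 11, 22), (t, 26, 14, 11, 30), (t, 26, 14, 11, 31), (t, 8, 12, 11, 22), (t, 8, 12, 11, 30), (t, 8, 12, 11, 31), (u, 2, 39, 20, 37), (u, 2, 39, 20, 6), (u, 32, 37, 20, 37), (u, 32, 37, 20, 6), (y, 9, 27, 32, 28)}.
Joining (U ⨝ T) and P on A yields {(t, 26, 14, 11, 22, 19), (t, 26, 14, 11, 30, 19), (t, 26, 14, 11, 31, 19), (t, 8, 12, 11, 22, 36), (t, 8, 12, 11, 30, 36), (t, 8, 12, 11, 31, 36), (u, 2, 39, 20, 37, 10), (u, 2, 39, 20, 37, 32), (u, 2, 39, 20, 6, 10), (u, 2, 39, 20, 6, 32), (y, 9, 27, 32, 28, 12)}.
σ[E ≤ 9]: keep tuples satisfying E ≤ 9 → {(t, 8, 12, 11, 22, 36), (t, 8, 12, 11, 30, 36), (t, 8, 12, 11, 31, 36), (u, 2, 39, 20, 37, 10), (u, 2, 39, 20, 37, 32), (u, 2, 39, 20, 6, 10), (u, 2, 39, 20, 6, 32), (y, 9, 27, 32, 28, 12)}
Keep only column(s) E, F (5 duplicate(s) eliminated): {(2, u), (8, t), (9, y)}

{(2, u), (8, t), (9, y)}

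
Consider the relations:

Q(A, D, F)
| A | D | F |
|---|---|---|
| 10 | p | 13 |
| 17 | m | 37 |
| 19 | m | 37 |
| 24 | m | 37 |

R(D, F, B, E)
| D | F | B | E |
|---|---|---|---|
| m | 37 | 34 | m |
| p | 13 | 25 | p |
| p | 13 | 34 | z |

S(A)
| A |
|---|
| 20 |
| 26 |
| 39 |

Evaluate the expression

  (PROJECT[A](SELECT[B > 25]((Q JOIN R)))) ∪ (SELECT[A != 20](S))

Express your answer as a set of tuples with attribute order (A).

Joining Q and R on D, F yields {(10, p, 13, 25, p), (10, p, 13, 34, z), (17, m, 37, 34, m), (19, m, 37, 34, m), (24, m, 37, 34, m)}.
Apply σ_{B > 25}; surviving tuples: {(10, p, 13, 34, z), (17, m, 37, 34, m), (19, m, 37, 34, m), (24, m, 37, 34, m)}
Projecting to A: {10, 17, 19, 24}
Apply σ_{A != 20}; surviving tuples: {26, 39}
Taking the union: {10, 17, 19, 24, 26, 39}

{10, 17, 19, 24, 26, 39}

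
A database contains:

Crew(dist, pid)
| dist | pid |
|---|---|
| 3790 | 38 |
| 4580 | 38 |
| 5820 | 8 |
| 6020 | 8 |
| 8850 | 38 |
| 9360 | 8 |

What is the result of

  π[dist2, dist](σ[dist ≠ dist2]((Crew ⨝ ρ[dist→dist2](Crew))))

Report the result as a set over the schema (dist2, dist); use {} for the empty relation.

{(3790, 4580), (3790, 8850), (4580, 3790), (4580, 8850), (5820, 6020), (5820, 9360), (6020, 5820), (6020, 9360), (8850, 3790), (8850, 4580), (9360, 5820), (9360, 6020)}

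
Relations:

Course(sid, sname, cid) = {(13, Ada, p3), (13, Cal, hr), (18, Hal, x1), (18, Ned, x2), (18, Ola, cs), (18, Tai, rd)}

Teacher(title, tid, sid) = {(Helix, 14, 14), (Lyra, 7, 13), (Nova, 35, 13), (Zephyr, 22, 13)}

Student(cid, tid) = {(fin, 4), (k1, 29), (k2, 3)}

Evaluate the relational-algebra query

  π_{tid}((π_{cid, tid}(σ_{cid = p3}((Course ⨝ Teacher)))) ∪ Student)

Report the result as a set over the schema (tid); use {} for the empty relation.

{22, 29, 3, 35, 4, 7}

Joining Course and Teacher on sid yields {(13, Ada, p3, Lyra, 7), (13, Ada, p3, Nova, 35), (13, Ada, p3, Zephyr, 22), (13, Cal, hr, Lyra, 7), (13, Cal, hr, Nova, 35), (13, Cal, hr, Zephyr, 22)}.
Selection cid = p3: {(13, Ada, p3, Lyra, 7), (13, Ada, p3, Nova, 35), (13, Ada, p3, Zephyr, 22)}
Projecting to cid, tid: {(p3, 22), (p3, 35), (p3, 7)}
Set union of the two operands is {(fin, 4), (k1, 29), (k2, 3), (p3, 22), (p3, 35), (p3, 7)}.
Projecting to tid: {22, 29, 3, 35, 4, 7}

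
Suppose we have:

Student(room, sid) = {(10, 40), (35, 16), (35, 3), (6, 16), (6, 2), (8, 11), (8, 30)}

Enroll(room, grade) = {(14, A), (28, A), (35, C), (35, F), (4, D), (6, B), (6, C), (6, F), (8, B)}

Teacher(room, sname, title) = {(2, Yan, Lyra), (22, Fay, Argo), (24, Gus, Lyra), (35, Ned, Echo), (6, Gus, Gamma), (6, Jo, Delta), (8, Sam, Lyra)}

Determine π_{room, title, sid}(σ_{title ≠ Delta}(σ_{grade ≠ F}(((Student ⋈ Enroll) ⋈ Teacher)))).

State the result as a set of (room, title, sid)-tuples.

{(35, Echo, 16), (35, Echo, 3), (6, Gamma, 16), (6, Gamma, 2), (8, Lyra, 11), (8, Lyra, 30)}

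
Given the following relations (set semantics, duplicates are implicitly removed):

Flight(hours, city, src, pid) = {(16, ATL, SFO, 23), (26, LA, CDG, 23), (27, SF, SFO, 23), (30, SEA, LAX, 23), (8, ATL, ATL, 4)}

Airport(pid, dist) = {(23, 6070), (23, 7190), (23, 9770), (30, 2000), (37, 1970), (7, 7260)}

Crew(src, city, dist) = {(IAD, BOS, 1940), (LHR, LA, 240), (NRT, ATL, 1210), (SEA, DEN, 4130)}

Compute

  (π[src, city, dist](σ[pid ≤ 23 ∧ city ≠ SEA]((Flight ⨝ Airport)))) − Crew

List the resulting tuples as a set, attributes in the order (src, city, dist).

Natural join on pid: {(16, ATL, SFO, 23, 6070), (16, ATL, SFO, 23, 7190), (16, ATL, SFO, 23, 9770), (26, LA, CDG, 23, 6070), (26, LA, CDG, 23, 7190), (26, LA, CDG, 23, 9770), (27, SF, SFO, 23, 6070), (27, SF, SFO, 23, 7190), (27, SF, SFO, 23, 9770), (30, SEA, LAX, 23, 6070), (30, SEA, LAX, 23, 7190), (30, SEA, LAX, 23, 9770)}
Selection pid ≤ 23 ∧ city ≠ SEA: {(16, ATL, SFO, 23, 6070), (16, ATL, SFO, 23, 7190), (16, ATL, SFO, 23, 9770), (26, LA, CDG, 23, 6070), (26, LA, CDG, 23, 7190), (26, LA, CDG, 23, 9770), (27, SF, SFO, 23, 6070), (27, SF, SFO, 23, 7190), (27, SF, SFO, 23, 9770)}
π[src, city, dist]: project onto (src, city, dist) → {(CDG, LA, 6070), (CDG, LA, 7190), (CDG, LA, 9770), (SFO, ATL, 6070), (SFO, ATL, 7190), (SFO, ATL, 9770), (SFO, SF, 6070), (SFO, SF, 7190), (SFO, SF, 9770)}
Taking the difference: {(CDG, LA, 6070), (CDG, LA, 7190), (CDG, LA, 9770), (SFO, ATL, 6070), (SFO, ATL, 7190), (SFO, ATL, 9770), (SFO, SF, 6070), (SFO, SF, 7190), (SFO, SF, 9770)}

{(CDG, LA, 6070), (CDG, LA, 7190), (CDG, LA, 9770), (SFO, ATL, 6070), (SFO, ATL, 7190), (SFO, ATL, 9770), (SFO, SF, 6070), (SFO, SF, 7190), (SFO, SF, 9770)}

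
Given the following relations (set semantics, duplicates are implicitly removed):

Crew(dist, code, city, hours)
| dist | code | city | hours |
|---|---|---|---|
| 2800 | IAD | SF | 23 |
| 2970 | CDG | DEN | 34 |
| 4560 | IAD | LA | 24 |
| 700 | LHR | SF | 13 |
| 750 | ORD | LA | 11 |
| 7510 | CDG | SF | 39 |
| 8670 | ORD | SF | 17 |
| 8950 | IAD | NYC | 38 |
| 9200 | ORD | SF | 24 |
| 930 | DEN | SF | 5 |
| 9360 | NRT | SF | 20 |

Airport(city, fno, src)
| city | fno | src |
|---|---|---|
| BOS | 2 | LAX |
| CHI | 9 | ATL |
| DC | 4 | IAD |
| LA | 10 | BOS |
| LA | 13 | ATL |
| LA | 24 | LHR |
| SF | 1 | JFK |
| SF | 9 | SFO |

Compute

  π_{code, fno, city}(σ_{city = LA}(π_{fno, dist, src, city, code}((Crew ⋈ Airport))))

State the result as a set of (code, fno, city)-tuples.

Joining Crew and Airport on city yields {(2800, IAD, SF, 23, 1, JFK), (2800, IAD, SF, 23, 9, SFO), (4560, IAD, LA, 24, 10, BOS), (4560, IAD, LA, 24, 13, ATL), (4560, IAD, LA, 24, 24, LHR), (700, LHR, SF, 13, 1, JFK), (700, LHR, SF, 13, 9, SFO), (750, ORD, LA, 11, 10, BOS), (750, ORD, LA, 11, 13, ATL), (750, ORD, LA, 11, 24, LHR), (7510, CDG, SF, 39, 1, JFK), (7510, CDG, SF, 39, 9, SFO), (8670, ORD, SF, 17, 1, JFK), (8670, ORD, SF, 17, 9, SFO), (9200, ORD, SF, 24, 1, JFK), (9200, ORD, SF, 24, 9, SFO), (930, DEN, SF, 5, 1, JFK), (930, DEN, SF, 5, 9, SFO), (9360, NRT, SF, 20, 1, JFK), (9360, NRT, SF, 20, 9, SFO)}.
π_{fno, dist, src, city, code} gives {(1, 2800, JFK, SF, IAD), (1, 700, JFK, SF, LHR), (1, 7510, JFK, SF, CDG), (1, 8670, JFK, SF, ORD), (1, 9200, JFK, SF, ORD), (1, 930, JFK, SF, DEN), (1, 9360, JFK, SF, NRT), (10, 4560, BOS, LA, IAD), (10, 750, BOS, LA, ORD), (13, 4560, ATL, LA, IAD), (13, 750, ATL, LA, ORD), (24, 4560, LHR, LA, IAD), (24, 750, LHR, LA, ORD), (9, 2800, SFO, SF, IAD), (9, 700, SFO, SF, LHR), (9, 7510, SFO, SF, CDG), (9, 8670, SFO, SF, ORD), (9, 9200, SFO, SF, ORD), (9, 930, SFO, SF, DEN), (9, 9360, SFO, SF, NRT)}.
σ[city = LA]: keep tuples satisfying city = LA → {(10, 4560, BOS, LA, IAD), (10, 750, BOS, LA, ORD), (13, 4560, ATL, LA, IAD), (13, 750, ATL, LA, ORD), (24, 4560, LHR, LA, IAD), (24, 750, LHR, LA, ORD)}
π_{code, fno, city} gives {(IAD, 10, LA), (IAD, 13, LA), (IAD, 24, LA), (ORD, 10, LA), (ORD, 13, LA), (ORD, 24, LA)}.

{(IAD, 10, LA), (IAD, 13, LA), (IAD, 24, LA), (ORD, 10, LA), (ORD, 13, LA), (ORD, 24, LA)}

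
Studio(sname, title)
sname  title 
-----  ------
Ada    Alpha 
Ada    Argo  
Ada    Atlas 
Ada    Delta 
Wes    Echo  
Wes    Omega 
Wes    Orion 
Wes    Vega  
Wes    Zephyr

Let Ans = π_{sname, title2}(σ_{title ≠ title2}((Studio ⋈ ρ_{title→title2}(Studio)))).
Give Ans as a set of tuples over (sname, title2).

ρ[title→title2]: schema becomes (sname, title2); tuples unchanged.
Studio ⋈ ρ_{title→title2}(Studio) (natural join on sname): {(Ada, Alpha, Alpha), (Ada, Alpha, Argo), (Ada, Alpha, Atlas), (Ada, Alpha, Delta), (Ada, Argo, Alpha), (Ada, Argo, Argo), (Ada, Argo, Atlas), (Ada, Argo, Delta), (Ada, Atlas, Alpha), (Ada, Atlas, Argo), (Ada, Atlas, Atlas), (Ada, Atlas, Delta), (Ada, Delta, Alpha), (Ada, Delta, Argo), (Ada, Delta, Atlas), (Ada, Delta, Delta), (Wes, Echo, Echo), (Wes, Echo, Omega), (Wes, Echo, Orion), (Wes, Echo, Vega), (Wes, Echo, Zephyr), (Wes, Omega, Echo), (Wes, Omega, Omega), (Wes, Omega, Orion), (Wes, Omega, Vega), (Wes, Omega, Zephyr), (Wes, Orion, Echo), (Wes, Orion, Omega), (Wes, Orion, Orion), (Wes, Orion, Vega), (Wes, Orion, Zephyr), (Wes, Vega, Echo), (Wes, Vega, Omega), (Wes, Vega, Orion), (Wes, Vega, Vega), (Wes, Vega, Zephyr), (Wes, Zephyr, Echo), (Wes, Zephyr, Omega), (Wes, Zephyr, Orion), (Wes, Zephyr, Vega), (Wes, Zephyr, Zephyr)}
Apply σ_{title ≠ title2}; surviving tuples: {(Ada, Alpha, Argo), (Ada, Alpha, Atlas), (Ada, Alpha, Delta), (Ada, Argo, Alpha), (Ada, Argo, Atlas), (Ada, Argo, Delta), (Ada, Atlas, Alpha), (Ada, Atlas, Argo), (Ada, Atlas, Delta), (Ada, Delta, Alpha), (Ada, Delta, Argo), (Ada, Delta, Atlas), (Wes, Echo, Omega), (Wes, Echo, Orion), (Wes, Echo, Vega), (Wes, Echo, Zephyr), (Wes, Omega, Echo), (Wes, Omega, Orion), (Wes, Omega, Vega), (Wes, Omega, Zephyr), (Wes, Orion, Echo), (Wes, Orion, Omega), (Wes, Orion, Vega), (Wes, Orion, Zephyr), (Wes, Vega, Echo), (Wes, Vega, Omega), (Wes, Vega, Orion), (Wes, Vega, Zephyr), (Wes, Zephyr, Echo), (Wes, Zephyr, Omega), (Wes, Zephyr, Orion), (Wes, Zephyr, Vega)}
Keep only column(s) sname, title2 (23 duplicate(s) eliminated): {(Ada, Alpha), (Ada, Argo), (Ada, Atlas), (Ada, Delta), (Wes, Echo), (Wes, Omega), (Wes, Orion), (Wes, Vega), (Wes, Zephyr)}

{(Ada, Alpha), (Ada, Argo), (Ada, Atlas), (Ada, Delta), (Wes, Echo), (Wes, Omega), (Wes, Orion), (Wes, Vega), (Wes, Zephyr)}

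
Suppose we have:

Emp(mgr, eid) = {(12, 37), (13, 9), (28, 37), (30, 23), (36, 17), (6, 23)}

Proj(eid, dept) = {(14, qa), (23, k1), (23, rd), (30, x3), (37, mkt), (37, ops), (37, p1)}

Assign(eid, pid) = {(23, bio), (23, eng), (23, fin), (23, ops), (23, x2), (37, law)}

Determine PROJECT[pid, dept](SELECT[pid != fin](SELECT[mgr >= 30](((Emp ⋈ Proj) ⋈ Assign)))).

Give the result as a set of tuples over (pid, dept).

{(bio, k1), (bio, rd), (eng, k1), (eng, rd), (ops, k1), (ops, rd), (x2, k1), (x2, rd)}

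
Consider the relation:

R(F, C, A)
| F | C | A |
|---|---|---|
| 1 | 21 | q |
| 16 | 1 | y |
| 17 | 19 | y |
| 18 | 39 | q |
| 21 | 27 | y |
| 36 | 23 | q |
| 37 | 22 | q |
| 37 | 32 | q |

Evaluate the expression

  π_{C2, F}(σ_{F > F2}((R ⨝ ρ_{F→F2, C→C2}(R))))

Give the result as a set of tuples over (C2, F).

{(1, 17), (1, 21), (19, 21), (21, 18), (21, 36), (21, 37), (23, 37), (39, 36), (39, 37)}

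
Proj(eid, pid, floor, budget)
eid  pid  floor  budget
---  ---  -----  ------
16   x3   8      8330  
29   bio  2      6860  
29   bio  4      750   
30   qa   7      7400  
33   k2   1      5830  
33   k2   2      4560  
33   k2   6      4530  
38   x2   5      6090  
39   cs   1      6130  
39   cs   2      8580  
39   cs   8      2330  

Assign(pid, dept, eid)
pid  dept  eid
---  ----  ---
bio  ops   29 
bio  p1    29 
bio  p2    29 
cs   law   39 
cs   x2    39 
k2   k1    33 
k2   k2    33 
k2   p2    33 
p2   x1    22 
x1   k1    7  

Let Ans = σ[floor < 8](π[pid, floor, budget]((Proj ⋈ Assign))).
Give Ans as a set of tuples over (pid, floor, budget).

{(bio, 2, 6860), (bio, 4, 750), (cs, 1, 6130), (cs, 2, 8580), (k2, 1, 5830), (k2, 2, 4560), (k2, 6, 4530)}

Natural join on eid, pid: {(29, bio, 2, 6860, ops), (29, bio, 2, 6860, p1), (29, bio, 2, 6860, p2), (29, bio, 4, 750, ops), (29, bio, 4, 750, p1), (29, bio, 4, 750, p2), (33, k2, 1, 5830, k1), (33, k2, 1, 5830, k2), (33, k2, 1, 5830, p2), (33, k2, 2, 4560, k1), (33, k2, 2, 4560, k2), (33, k2, 2, 4560, p2), (33, k2, 6, 4530, k1), (33, k2, 6, 4530, k2), (33, k2, 6, 4530, p2), (39, cs, 1, 6130, law), (39, cs, 1, 6130, x2), (39, cs, 2, 8580, law), (39, cs, 2, 8580, x2), (39, cs, 8, 2330, law), (39, cs, 8, 2330, x2)}
π_{pid, floor, budget} gives {(bio, 2, 6860), (bio, 4, 750), (cs, 1, 6130), (cs, 2, 8580), (cs, 8, 2330), (k2, 1, 5830), (k2, 2, 4560), (k2, 6, 4530)} (13 duplicate(s) eliminated).
Selection floor < 8: {(bio, 2, 6860), (bio, 4, 750), (cs, 1, 6130), (cs, 2, 8580), (k2, 1, 5830), (k2, 2, 4560), (k2, 6, 4530)}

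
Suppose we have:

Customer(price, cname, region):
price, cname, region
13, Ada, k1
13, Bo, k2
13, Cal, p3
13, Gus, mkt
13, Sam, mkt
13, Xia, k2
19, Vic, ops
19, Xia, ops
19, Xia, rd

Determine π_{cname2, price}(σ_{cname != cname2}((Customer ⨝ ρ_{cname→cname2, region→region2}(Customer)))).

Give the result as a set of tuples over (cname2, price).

{(Ada, 13), (Bo, 13), (Cal, 13), (Gus, 13), (Sam, 13), (Vic, 19), (Xia, 13), (Xia, 19)}

ρ[cname→cname2, region→region2]: schema becomes (price, cname2, region2); tuples unchanged.
Natural join on price: {(13, Ada, k1, Ada, k1), (13, Ada, k1, Bo, k2), (13, Ada, k1, Cal, p3), (13, Ada, k1, Gus, mkt), (13, Ada, k1, Sam, mkt), (13, Ada, k1, Xia, k2), (13, Bo, k2, Ada, k1), (13, Bo, k2, Bo, k2), (13, Bo, k2, Cal, p3), (13, Bo, k2, Gus, mkt), (13, Bo, k2, Sam, mkt), (13, Bo, k2, Xia, k2), (13, Cal, p3, Ada, k1), (13, Cal, p3, Bo, k2), (13, Cal, p3, Cal, p3), (13, Cal, p3, Gus, mkt), (13, Cal, p3, Sam, mkt), (13, Cal, p3, Xia, k2), (13, Gus, mkt, Ada, k1), (13, Gus, mkt, Bo, k2), (13, Gus, mkt, Cal, p3), (13, Gus, mkt, Gus, mkt), (13, Gus, mkt, Sam, mkt), (13, Gus, mkt, Xia, k2), (13, Sam, mkt, Ada, k1), (13, Sam, mkt, Bo, k2), (13, Sam, mkt, Cal, p3), (13, Sam, mkt, Gus, mkt), (13, Sam, mkt, Sam, mkt), (13, Sam, mkt, Xia, k2), (13, Xia, k2, Ada, k1), (13, Xia, k2, Bo, k2), (13, Xia, k2, Cal, p3), (13, Xia, k2, Gus, mkt), (13, Xia, k2, Sam, mkt), (13, Xia, k2, Xia, k2), (19, Vic, ops, Vic, ops), (19, Vic, ops, Xia, ops), (19, Vic, ops, Xia, rd), (19, Xia, ops, Vic, ops), (19, Xia, ops, Xia, ops), (19, Xia, ops, Xia, rd), (19, Xia, rd, Vic, ops), (19, Xia, rd, Xia, ops), (19, Xia, rd, Xia, rd)}
σ[cname != cname2]: keep tuples satisfying cname != cname2 → {(13, Ada, k1, Bo, k2), (13, Ada, k1, Cal, p3), (13, Ada, k1, Gus, mkt), (13, Ada, k1, Sam, mkt), (13, Ada, k1, Xia, k2), (13, Bo, k2, Ada, k1), (13, Bo, k2, Cal, p3), (13, Bo, k2, Gus, mkt), (13, Bo, k2, Sam, mkt), (13, Bo, k2, Xia, k2), (13, Cal, p3, Ada, k1), (13, Cal, p3, Bo, k2), (13, Cal, p3, Gus, mkt), (13, Cal, p3, Sam, mkt), (13, Cal, p3, Xia, k2), (13, Gus, mkt, Ada, k1), (13, Gus, mkt, Bo, k2), (13, Gus, mkt, Cal, p3), (13, Gus, mkt, Sam, mkt), (13, Gus, mkt, Xia, k2), (13, Sam, mkt, Ada, k1), (13, Sam, mkt, Bo, k2), (13, Sam, mkt, Cal, p3), (13, Sam, mkt, Gus, mkt), (13, Sam, mkt, Xia, k2), (13, Xia, k2, Ada, k1), (13, Xia, k2, Bo, k2), (13, Xia, k2, Cal, p3), (13, Xia, k2, Gus, mkt), (13, Xia, k2, Sam, mkt), (19, Vic, ops, Xia, ops), (19, Vic, ops, Xia, rd), (19, Xia, ops, Vic, ops), (19, Xia, rd, Vic, ops)}
π_{cname2, price} gives {(Ada, 13), (Bo, 13), (Cal, 13), (Gus, 13), (Sam, 13), (Vic, 19), (Xia, 13), (Xia, 19)} (26 duplicate(s) eliminated).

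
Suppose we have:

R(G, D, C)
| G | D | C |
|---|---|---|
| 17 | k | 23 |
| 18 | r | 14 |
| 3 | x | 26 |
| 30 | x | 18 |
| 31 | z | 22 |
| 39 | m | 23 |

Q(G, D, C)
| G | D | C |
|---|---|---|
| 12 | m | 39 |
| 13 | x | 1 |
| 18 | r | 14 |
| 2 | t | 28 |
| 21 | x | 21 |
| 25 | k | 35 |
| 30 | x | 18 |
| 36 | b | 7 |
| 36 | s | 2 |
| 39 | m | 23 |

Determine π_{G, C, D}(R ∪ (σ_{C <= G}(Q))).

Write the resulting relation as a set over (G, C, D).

{(13, 1, x), (17, 23, k), (18, 14, r), (21, 21, x), (3, 26, x), (30, 18, x), (31, 22, z), (36, 2, s), (36, 7, b), (39, 23, m)}

Apply σ_{C <= G}; surviving tuples: {(13, x, 1), (18, r, 14), (21, x, 21), (30, x, 18), (36, b, 7), (36, s, 2), (39, m, 23)}
Union: {(17, k, 23), (18, r, 14), (3, x, 26), (30, x, 18), (31, z, 22), (39, m, 23)} with {(13, x, 1), (18, r, 14), (21, x, 21), (30, x, 18), (36, b, 7), (36, s, 2), (39, m, 23)} → {(13, x, 1), (17, k, 23), (18, r, 14), (21, x, 21), (3, x, 26), (30, x, 18), (31, z, 22), (36, b, 7), (36, s, 2), (39, m, 23)}
π_{G, C, D} gives {(13, 1, x), (17, 23, k), (18, 14, r), (21, 21, x), (3, 26, x), (30, 18, x), (31, 22, z), (36, 2, s), (36, 7, b), (39, 23, m)}.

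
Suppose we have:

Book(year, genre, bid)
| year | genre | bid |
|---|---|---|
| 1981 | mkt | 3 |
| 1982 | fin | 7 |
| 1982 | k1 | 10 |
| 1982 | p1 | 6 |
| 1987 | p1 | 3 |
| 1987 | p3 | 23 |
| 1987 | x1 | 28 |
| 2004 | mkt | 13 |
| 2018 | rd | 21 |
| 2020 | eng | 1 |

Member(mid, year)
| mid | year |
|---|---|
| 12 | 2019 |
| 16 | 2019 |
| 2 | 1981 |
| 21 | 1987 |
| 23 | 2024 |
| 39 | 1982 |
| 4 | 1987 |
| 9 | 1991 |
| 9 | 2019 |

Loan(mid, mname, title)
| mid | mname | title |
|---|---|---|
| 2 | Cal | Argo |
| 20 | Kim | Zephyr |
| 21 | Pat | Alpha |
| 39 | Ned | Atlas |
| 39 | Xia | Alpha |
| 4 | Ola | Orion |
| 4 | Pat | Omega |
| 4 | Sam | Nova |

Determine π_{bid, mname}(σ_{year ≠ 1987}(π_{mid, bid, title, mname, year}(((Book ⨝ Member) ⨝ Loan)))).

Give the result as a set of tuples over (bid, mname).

{(10, Ned), (10, Xia), (3, Cal), (6, Ned), (6, Xia), (7, Ned), (7, Xia)}

Joining Book and Member on year yields {(1981, mkt, 3, 2), (1982, fin, 7, 39), (1982, k1, 10, 39), (1982, p1, 6, 39), (1987, p1, 3, 21), (1987, p1, 3, 4), (1987, p3, 23, 21), (1987, p3, 23, 4), (1987, x1, 28, 21), (1987, x1, 28, 4)}.
Joining (Book ⨝ Member) and Loan on mid yields {(1981, mkt, 3, 2, Cal, Argo), (1982, fin, 7, 39, Ned, Atlas), (1982, fin, 7, 39, Xia, Alpha), (1982, k1, 10, 39, Ned, Atlas), (1982, k1, 10, 39, Xia, Alpha), (1982, p1, 6, 39, Ned, Atlas), (1982, p1, 6, 39, Xia, Alpha), (1987, p1, 3, 21, Pat, Alpha), (1987, p1, 3, 4, Ola, Orion), (1987, p1, 3, 4, Pat, Omega), (1987, p1, 3, 4, Sam, Nova), (1987, p3, 23, 21, Pat, Alpha), (1987, p3, 23, 4, Ola, Orion), (1987, p3, 23, 4, Pat, Omega), (1987, p3, 23, 4, Sam, Nova), (1987, x1, 28, 21, Pat, Alpha), (1987, x1, 28, 4, Ola, Orion), (1987, x1, 28, 4, Pat, Omega), (1987, x1, 28, 4, Sam, Nova)}.
π[mid, bid, title, mname, year]: project onto (mid, bid, title, mname, year) → {(2, 3, Argo, Cal, 1981), (21, 23, Alpha, Pat, 1987), (21, 28, Alpha, Pat, 1987), (21, 3, Alpha, Pat, 1987), (39, 10, Alpha, Xia, 1982), (39, 10, Atlas, Ned, 1982), (39, 6, Alpha, Xia, 1982), (39, 6, Atlas, Ned, 1982), (39, 7, Alpha, Xia, 1982), (39, 7, Atlas, Ned, 1982), (4, 23, Nova, Sam, 1987), (4, 23, Omega, Pat, 1987), (4, 23, Orion, Ola, 1987), (4, 28, Nova, Sam, 1987), (4, 28, Omega, Pat, 1987), (4, 28, Orion, Ola, 1987), (4, 3, Nova, Sam, 1987), (4, 3, Omega, Pat, 1987), (4, 3, Orion, Ola, 1987)}
σ[year ≠ 1987]: keep tuples satisfying year ≠ 1987 → {(2, 3, Argo, Cal, 1981), (39, 10, Alpha, Xia, 1982), (39, 10, Atlas, Ned, 1982), (39, 6, Alpha, Xia, 1982), (39, 6, Atlas, Ned, 1982), (39, 7, Alpha, Xia, 1982), (39, 7, Atlas, Ned, 1982)}
π[bid, mname]: project onto (bid, mname) → {(10, Ned), (10, Xia), (3, Cal), (6, Ned), (6, Xia), (7, Ned), (7, Xia)}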